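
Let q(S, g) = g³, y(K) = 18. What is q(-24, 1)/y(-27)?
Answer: 1/18 ≈ 0.055556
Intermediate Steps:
q(-24, 1)/y(-27) = 1³/18 = 1*(1/18) = 1/18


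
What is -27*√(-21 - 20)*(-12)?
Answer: 324*I*√41 ≈ 2074.6*I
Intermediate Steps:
-27*√(-21 - 20)*(-12) = -27*I*√41*(-12) = 324*I*√41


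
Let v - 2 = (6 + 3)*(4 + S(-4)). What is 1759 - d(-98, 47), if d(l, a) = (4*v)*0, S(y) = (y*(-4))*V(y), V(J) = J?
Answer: 1759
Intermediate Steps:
S(y) = -4*y² (S(y) = (y*(-4))*y = (-4*y)*y = -4*y²)
v = -538 (v = 2 + (6 + 3)*(4 - 4*(-4)²) = 2 + 9*(4 - 4*16) = 2 + 9*(4 - 64) = 2 + 9*(-60) = 2 - 540 = -538)
d(l, a) = 0 (d(l, a) = (4*(-538))*0 = -2152*0 = 0)
1759 - d(-98, 47) = 1759 - 1*0 = 1759 + 0 = 1759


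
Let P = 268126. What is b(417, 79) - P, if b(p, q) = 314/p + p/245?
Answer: -27392841971/102165 ≈ -2.6812e+5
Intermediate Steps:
b(p, q) = 314/p + p/245 (b(p, q) = 314/p + p*(1/245) = 314/p + p/245)
b(417, 79) - P = (314/417 + (1/245)*417) - 1*268126 = (314*(1/417) + 417/245) - 268126 = (314/417 + 417/245) - 268126 = 250819/102165 - 268126 = -27392841971/102165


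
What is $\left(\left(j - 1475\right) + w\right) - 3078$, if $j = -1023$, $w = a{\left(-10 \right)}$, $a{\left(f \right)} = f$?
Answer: $-5586$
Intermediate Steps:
$w = -10$
$\left(\left(j - 1475\right) + w\right) - 3078 = \left(\left(-1023 - 1475\right) - 10\right) - 3078 = \left(-2498 - 10\right) - 3078 = -2508 - 3078 = -5586$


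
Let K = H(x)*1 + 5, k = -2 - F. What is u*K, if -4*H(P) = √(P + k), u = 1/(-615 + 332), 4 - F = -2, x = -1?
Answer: -5/283 + 3*I/1132 ≈ -0.017668 + 0.0026502*I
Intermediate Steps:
F = 6 (F = 4 - 1*(-2) = 4 + 2 = 6)
u = -1/283 (u = 1/(-283) = -1/283 ≈ -0.0035336)
k = -8 (k = -2 - 1*6 = -2 - 6 = -8)
H(P) = -√(-8 + P)/4 (H(P) = -√(P - 8)/4 = -√(-8 + P)/4)
K = 5 - 3*I/4 (K = -√(-8 - 1)/4*1 + 5 = -3*I/4*1 + 5 = -3*I/4 + 5 = 5 - 3*I/4 ≈ 5.0 - 0.75*I)
u*K = -(5 - 3*I/4)/283 = -5/283 + 3*I/1132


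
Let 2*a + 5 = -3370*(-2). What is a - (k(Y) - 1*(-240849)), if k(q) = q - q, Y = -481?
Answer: -474963/2 ≈ -2.3748e+5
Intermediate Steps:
k(q) = 0
a = 6735/2 (a = -5/2 + (-3370*(-2))/2 = -5/2 + (½)*6740 = -5/2 + 3370 = 6735/2 ≈ 3367.5)
a - (k(Y) - 1*(-240849)) = 6735/2 - (0 - 1*(-240849)) = 6735/2 - (0 + 240849) = 6735/2 - 1*240849 = 6735/2 - 240849 = -474963/2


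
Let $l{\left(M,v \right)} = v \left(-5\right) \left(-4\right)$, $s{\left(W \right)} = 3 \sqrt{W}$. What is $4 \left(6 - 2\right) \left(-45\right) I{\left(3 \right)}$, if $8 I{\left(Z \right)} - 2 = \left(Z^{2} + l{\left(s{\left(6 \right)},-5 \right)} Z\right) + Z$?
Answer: $25740$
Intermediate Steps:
$l{\left(M,v \right)} = 20 v$ ($l{\left(M,v \right)} = - 5 v \left(-4\right) = 20 v$)
$I{\left(Z \right)} = \frac{1}{4} - \frac{99 Z}{8} + \frac{Z^{2}}{8}$ ($I{\left(Z \right)} = \frac{1}{4} + \frac{\left(Z^{2} + 20 \left(-5\right) Z\right) + Z}{8} = \frac{1}{4} + \frac{\left(Z^{2} - 100 Z\right) + Z}{8} = \frac{1}{4} + \frac{Z^{2} - 99 Z}{8} = \frac{1}{4} + \left(- \frac{99 Z}{8} + \frac{Z^{2}}{8}\right) = \frac{1}{4} - \frac{99 Z}{8} + \frac{Z^{2}}{8}$)
$4 \left(6 - 2\right) \left(-45\right) I{\left(3 \right)} = 4 \left(6 - 2\right) \left(-45\right) \left(\frac{1}{4} - \frac{297}{8} + \frac{3^{2}}{8}\right) = 4 \cdot 4 \left(-45\right) \left(\frac{1}{4} - \frac{297}{8} + \frac{1}{8} \cdot 9\right) = 16 \left(-45\right) \left(\frac{1}{4} - \frac{297}{8} + \frac{9}{8}\right) = \left(-720\right) \left(- \frac{143}{4}\right) = 25740$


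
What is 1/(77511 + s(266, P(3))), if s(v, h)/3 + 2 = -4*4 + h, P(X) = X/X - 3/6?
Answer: 2/154917 ≈ 1.2910e-5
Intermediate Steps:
P(X) = 1/2 (P(X) = 1 - 3*1/6 = 1 - 1/2 = 1/2)
s(v, h) = -54 + 3*h (s(v, h) = -6 + 3*(-4*4 + h) = -6 + 3*(-16 + h) = -6 + (-48 + 3*h) = -54 + 3*h)
1/(77511 + s(266, P(3))) = 1/(77511 + (-54 + 3*(1/2))) = 1/(77511 + (-54 + 3/2)) = 1/(77511 - 105/2) = 1/(154917/2) = 2/154917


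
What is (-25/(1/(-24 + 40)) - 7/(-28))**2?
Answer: 2556801/16 ≈ 1.5980e+5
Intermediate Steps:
(-25/(1/(-24 + 40)) - 7/(-28))**2 = (-25/(1/16) - 7*(-1/28))**2 = (-25/1/16 + 1/4)**2 = (-25*16 + 1/4)**2 = (-400 + 1/4)**2 = (-1599/4)**2 = 2556801/16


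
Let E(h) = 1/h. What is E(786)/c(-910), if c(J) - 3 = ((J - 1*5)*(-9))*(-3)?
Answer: -1/19415772 ≈ -5.1505e-8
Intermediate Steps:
c(J) = -132 + 27*J (c(J) = 3 + ((J - 1*5)*(-9))*(-3) = 3 + ((J - 5)*(-9))*(-3) = 3 + ((-5 + J)*(-9))*(-3) = 3 + (45 - 9*J)*(-3) = 3 + (-135 + 27*J) = -132 + 27*J)
E(786)/c(-910) = 1/(786*(-132 + 27*(-910))) = 1/(786*(-132 - 24570)) = (1/786)/(-24702) = (1/786)*(-1/24702) = -1/19415772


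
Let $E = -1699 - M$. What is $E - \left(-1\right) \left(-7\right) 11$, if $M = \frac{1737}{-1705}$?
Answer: $- \frac{3026343}{1705} \approx -1775.0$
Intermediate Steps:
$M = - \frac{1737}{1705}$ ($M = 1737 \left(- \frac{1}{1705}\right) = - \frac{1737}{1705} \approx -1.0188$)
$E = - \frac{2895058}{1705}$ ($E = -1699 - - \frac{1737}{1705} = -1699 + \frac{1737}{1705} = - \frac{2895058}{1705} \approx -1698.0$)
$E - \left(-1\right) \left(-7\right) 11 = - \frac{2895058}{1705} - \left(-1\right) \left(-7\right) 11 = - \frac{2895058}{1705} - 7 \cdot 11 = - \frac{2895058}{1705} - 77 = - \frac{3026343}{1705}$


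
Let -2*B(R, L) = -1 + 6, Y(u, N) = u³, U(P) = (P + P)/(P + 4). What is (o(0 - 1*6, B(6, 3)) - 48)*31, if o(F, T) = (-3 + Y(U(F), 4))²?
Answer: 1404951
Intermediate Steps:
U(P) = 2*P/(4 + P) (U(P) = (2*P)/(4 + P) = 2*P/(4 + P))
B(R, L) = -5/2 (B(R, L) = -(-1 + 6)/2 = -½*5 = -5/2)
o(F, T) = (-3 + 8*F³/(4 + F)³)² (o(F, T) = (-3 + (2*F/(4 + F))³)² = (-3 + 8*F³/(4 + F)³)²)
(o(0 - 1*6, B(6, 3)) - 48)*31 = ((-3*(4 + (0 - 1*6))³ + 8*(0 - 1*6)³)²/(4 + (0 - 1*6))⁶ - 48)*31 = ((-3*(4 + (0 - 6))³ + 8*(0 - 6)³)²/(4 + (0 - 6))⁶ - 48)*31 = ((-3*(4 - 6)³ + 8*(-6)³)²/(4 - 6)⁶ - 48)*31 = ((-3*(-2)³ + 8*(-216))²/(-2)⁶ - 48)*31 = ((-3*(-8) - 1728)²/64 - 48)*31 = ((24 - 1728)²/64 - 48)*31 = ((1/64)*(-1704)² - 48)*31 = ((1/64)*2903616 - 48)*31 = (45369 - 48)*31 = 45321*31 = 1404951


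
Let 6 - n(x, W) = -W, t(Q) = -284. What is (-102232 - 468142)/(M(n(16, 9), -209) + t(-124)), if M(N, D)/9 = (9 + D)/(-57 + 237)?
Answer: 40741/21 ≈ 1940.0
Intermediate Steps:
n(x, W) = 6 + W (n(x, W) = 6 - (-1)*W = 6 + W)
M(N, D) = 9/20 + D/20 (M(N, D) = 9*((9 + D)/(-57 + 237)) = 9*((9 + D)/180) = 9*((9 + D)*(1/180)) = 9*(1/20 + D/180) = 9/20 + D/20)
(-102232 - 468142)/(M(n(16, 9), -209) + t(-124)) = (-102232 - 468142)/((9/20 + (1/20)*(-209)) - 284) = -570374/((9/20 - 209/20) - 284) = -570374/(-10 - 284) = -570374/(-294) = -570374*(-1/294) = 40741/21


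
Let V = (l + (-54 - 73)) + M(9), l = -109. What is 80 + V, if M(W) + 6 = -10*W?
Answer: -252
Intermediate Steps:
M(W) = -6 - 10*W
V = -332 (V = (-109 + (-54 - 73)) + (-6 - 10*9) = (-109 - 127) + (-6 - 90) = -236 - 96 = -332)
80 + V = 80 - 332 = -252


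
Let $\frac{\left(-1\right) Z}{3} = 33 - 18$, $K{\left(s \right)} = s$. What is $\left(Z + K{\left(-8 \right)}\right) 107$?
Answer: $-5671$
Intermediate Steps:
$Z = -45$ ($Z = - 3 \left(33 - 18\right) = \left(-3\right) 15 = -45$)
$\left(Z + K{\left(-8 \right)}\right) 107 = \left(-45 - 8\right) 107 = \left(-53\right) 107 = -5671$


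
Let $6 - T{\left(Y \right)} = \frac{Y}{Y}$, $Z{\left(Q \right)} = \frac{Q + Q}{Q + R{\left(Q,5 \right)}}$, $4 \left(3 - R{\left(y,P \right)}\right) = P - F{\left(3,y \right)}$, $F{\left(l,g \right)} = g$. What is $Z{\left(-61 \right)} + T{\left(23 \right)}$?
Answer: $\frac{989}{149} \approx 6.6376$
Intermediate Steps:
$R{\left(y,P \right)} = 3 - \frac{P}{4} + \frac{y}{4}$ ($R{\left(y,P \right)} = 3 - \frac{P - y}{4} = 3 - \left(- \frac{y}{4} + \frac{P}{4}\right) = 3 - \frac{P}{4} + \frac{y}{4}$)
$Z{\left(Q \right)} = \frac{2 Q}{\frac{7}{4} + \frac{5 Q}{4}}$ ($Z{\left(Q \right)} = \frac{Q + Q}{Q + \left(3 - \frac{5}{4} + \frac{Q}{4}\right)} = \frac{2 Q}{Q + \left(3 - \frac{5}{4} + \frac{Q}{4}\right)} = \frac{2 Q}{Q + \left(\frac{7}{4} + \frac{Q}{4}\right)} = \frac{2 Q}{\frac{7}{4} + \frac{5 Q}{4}}$)
$T{\left(Y \right)} = 5$ ($T{\left(Y \right)} = 6 - \frac{Y}{Y} = 6 - 1 = 5$)
$Z{\left(-61 \right)} + T{\left(23 \right)} = 8 \left(-61\right) \frac{1}{7 + 5 \left(-61\right)} + 5 = 8 \left(-61\right) \frac{1}{7 - 305} + 5 = 8 \left(-61\right) \frac{1}{-298} + 5 = 8 \left(-61\right) \left(- \frac{1}{298}\right) + 5 = \frac{244}{149} + 5 = \frac{989}{149}$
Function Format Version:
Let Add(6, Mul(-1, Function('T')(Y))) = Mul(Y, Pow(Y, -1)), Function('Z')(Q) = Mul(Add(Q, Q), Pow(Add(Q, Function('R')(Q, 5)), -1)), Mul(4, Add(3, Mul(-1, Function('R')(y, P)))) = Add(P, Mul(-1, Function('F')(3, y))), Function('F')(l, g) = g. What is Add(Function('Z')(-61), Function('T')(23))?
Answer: Rational(989, 149) ≈ 6.6376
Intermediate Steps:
Function('R')(y, P) = Add(3, Mul(Rational(-1, 4), P), Mul(Rational(1, 4), y)) (Function('R')(y, P) = Add(3, Mul(Rational(-1, 4), Add(P, Mul(-1, y)))) = Add(3, Add(Mul(Rational(-1, 4), P), Mul(Rational(1, 4), y))) = Add(3, Mul(Rational(-1, 4), P), Mul(Rational(1, 4), y)))
Function('Z')(Q) = Mul(2, Q, Pow(Add(Rational(7, 4), Mul(Rational(5, 4), Q)), -1)) (Function('Z')(Q) = Mul(Add(Q, Q), Pow(Add(Q, Add(3, Mul(Rational(-1, 4), 5), Mul(Rational(1, 4), Q))), -1)) = Mul(Mul(2, Q), Pow(Add(Q, Add(3, Rational(-5, 4), Mul(Rational(1, 4), Q))), -1)) = Mul(Mul(2, Q), Pow(Add(Q, Add(Rational(7, 4), Mul(Rational(1, 4), Q))), -1)) = Mul(Mul(2, Q), Pow(Add(Rational(7, 4), Mul(Rational(5, 4), Q)), -1)) = Mul(2, Q, Pow(Add(Rational(7, 4), Mul(Rational(5, 4), Q)), -1)))
Function('T')(Y) = 5 (Function('T')(Y) = Add(6, Mul(-1, Mul(Y, Pow(Y, -1)))) = Add(6, Mul(-1, 1)) = Add(6, -1) = 5)
Add(Function('Z')(-61), Function('T')(23)) = Add(Mul(8, -61, Pow(Add(7, Mul(5, -61)), -1)), 5) = Add(Mul(8, -61, Pow(Add(7, -305), -1)), 5) = Add(Mul(8, -61, Pow(-298, -1)), 5) = Add(Mul(8, -61, Rational(-1, 298)), 5) = Add(Rational(244, 149), 5) = Rational(989, 149)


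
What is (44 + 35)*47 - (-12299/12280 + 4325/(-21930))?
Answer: 100023521327/26930040 ≈ 3714.2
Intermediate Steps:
(44 + 35)*47 - (-12299/12280 + 4325/(-21930)) = 79*47 - (-12299*1/12280 + 4325*(-1/21930)) = 3713 - (-12299/12280 - 865/4386) = 3713 - 1*(-32282807/26930040) = 3713 + 32282807/26930040 = 100023521327/26930040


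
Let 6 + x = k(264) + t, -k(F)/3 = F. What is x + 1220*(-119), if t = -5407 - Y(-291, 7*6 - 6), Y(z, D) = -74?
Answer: -151311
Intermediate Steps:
k(F) = -3*F
t = -5333 (t = -5407 - 1*(-74) = -5407 + 74 = -5333)
x = -6131 (x = -6 + (-3*264 - 5333) = -6 + (-792 - 5333) = -6 - 6125 = -6131)
x + 1220*(-119) = -6131 + 1220*(-119) = -6131 - 145180 = -151311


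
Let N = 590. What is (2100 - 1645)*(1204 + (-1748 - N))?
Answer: -515970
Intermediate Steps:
(2100 - 1645)*(1204 + (-1748 - N)) = (2100 - 1645)*(1204 + (-1748 - 1*590)) = 455*(1204 + (-1748 - 590)) = 455*(1204 - 2338) = 455*(-1134) = -515970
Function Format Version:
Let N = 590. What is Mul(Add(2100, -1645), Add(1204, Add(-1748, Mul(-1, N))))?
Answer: -515970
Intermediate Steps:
Mul(Add(2100, -1645), Add(1204, Add(-1748, Mul(-1, N)))) = Mul(Add(2100, -1645), Add(1204, Add(-1748, Mul(-1, 590)))) = Mul(455, Add(1204, Add(-1748, -590))) = Mul(455, Add(1204, -2338)) = Mul(455, -1134) = -515970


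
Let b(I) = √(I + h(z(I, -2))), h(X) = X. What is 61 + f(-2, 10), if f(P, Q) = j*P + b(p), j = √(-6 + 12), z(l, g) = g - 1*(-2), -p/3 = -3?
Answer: 64 - 2*√6 ≈ 59.101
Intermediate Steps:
p = 9 (p = -3*(-3) = 9)
z(l, g) = 2 + g (z(l, g) = g + 2 = 2 + g)
j = √6 ≈ 2.4495
b(I) = √I (b(I) = √(I + (2 - 2)) = √(I + 0) = √I)
f(P, Q) = 3 + P*√6 (f(P, Q) = √6*P + √9 = P*√6 + 3 = 3 + P*√6)
61 + f(-2, 10) = 61 + (3 - 2*√6) = 64 - 2*√6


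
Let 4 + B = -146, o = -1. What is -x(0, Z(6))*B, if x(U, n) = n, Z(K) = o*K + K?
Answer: 0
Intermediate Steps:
B = -150 (B = -4 - 146 = -150)
Z(K) = 0 (Z(K) = -K + K = 0)
-x(0, Z(6))*B = -0*(-150) = -1*0 = 0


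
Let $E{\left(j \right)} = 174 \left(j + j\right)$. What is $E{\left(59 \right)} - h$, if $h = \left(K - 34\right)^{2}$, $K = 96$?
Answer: $16688$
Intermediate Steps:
$h = 3844$ ($h = \left(96 - 34\right)^{2} = 62^{2} = 3844$)
$E{\left(j \right)} = 348 j$ ($E{\left(j \right)} = 174 \cdot 2 j = 348 j$)
$E{\left(59 \right)} - h = 348 \cdot 59 - 3844 = 20532 - 3844 = 16688$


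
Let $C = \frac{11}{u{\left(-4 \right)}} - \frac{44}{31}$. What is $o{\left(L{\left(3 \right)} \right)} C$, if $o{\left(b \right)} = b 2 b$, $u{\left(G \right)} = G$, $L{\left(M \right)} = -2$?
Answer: $- \frac{1034}{31} \approx -33.355$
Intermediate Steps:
$o{\left(b \right)} = 2 b^{2}$ ($o{\left(b \right)} = 2 b b = 2 b^{2}$)
$C = - \frac{517}{124}$ ($C = \frac{11}{-4} - \frac{44}{31} = 11 \left(- \frac{1}{4}\right) - \frac{44}{31} = - \frac{11}{4} - \frac{44}{31} = - \frac{517}{124} \approx -4.1694$)
$o{\left(L{\left(3 \right)} \right)} C = 2 \left(-2\right)^{2} \left(- \frac{517}{124}\right) = 2 \cdot 4 \left(- \frac{517}{124}\right) = 8 \left(- \frac{517}{124}\right) = - \frac{1034}{31}$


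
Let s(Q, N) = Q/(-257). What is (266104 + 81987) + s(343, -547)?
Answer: 89459044/257 ≈ 3.4809e+5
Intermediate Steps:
s(Q, N) = -Q/257 (s(Q, N) = Q*(-1/257) = -Q/257)
(266104 + 81987) + s(343, -547) = (266104 + 81987) - 1/257*343 = 348091 - 343/257 = 89459044/257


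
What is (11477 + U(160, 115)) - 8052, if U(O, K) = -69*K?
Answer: -4510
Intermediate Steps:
(11477 + U(160, 115)) - 8052 = (11477 - 69*115) - 8052 = (11477 - 7935) - 8052 = 3542 - 8052 = -4510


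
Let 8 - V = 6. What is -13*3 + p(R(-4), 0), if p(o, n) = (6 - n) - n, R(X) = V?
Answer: -33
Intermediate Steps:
V = 2 (V = 8 - 1*6 = 8 - 6 = 2)
R(X) = 2
p(o, n) = 6 - 2*n
-13*3 + p(R(-4), 0) = -13*3 + (6 - 2*0) = -39 + (6 + 0) = -39 + 6 = -33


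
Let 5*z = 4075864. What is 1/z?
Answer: 5/4075864 ≈ 1.2267e-6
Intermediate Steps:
z = 4075864/5 (z = (1/5)*4075864 = 4075864/5 ≈ 8.1517e+5)
1/z = 1/(4075864/5) = 5/4075864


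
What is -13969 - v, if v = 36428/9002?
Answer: -8984669/643 ≈ -13973.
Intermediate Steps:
v = 2602/643 (v = 36428*(1/9002) = 2602/643 ≈ 4.0467)
-13969 - v = -13969 - 1*2602/643 = -13969 - 2602/643 = -8984669/643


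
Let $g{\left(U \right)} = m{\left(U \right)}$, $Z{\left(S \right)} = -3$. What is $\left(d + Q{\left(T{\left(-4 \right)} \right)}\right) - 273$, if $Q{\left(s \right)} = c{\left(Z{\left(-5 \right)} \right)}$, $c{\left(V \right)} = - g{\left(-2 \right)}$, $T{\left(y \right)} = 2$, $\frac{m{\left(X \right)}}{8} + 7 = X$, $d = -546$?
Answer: $-747$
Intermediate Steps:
$m{\left(X \right)} = -56 + 8 X$
$g{\left(U \right)} = -56 + 8 U$
$c{\left(V \right)} = 72$ ($c{\left(V \right)} = - (-56 + 8 \left(-2\right)) = - (-56 - 16) = \left(-1\right) \left(-72\right) = 72$)
$Q{\left(s \right)} = 72$
$\left(d + Q{\left(T{\left(-4 \right)} \right)}\right) - 273 = \left(-546 + 72\right) - 273 = -474 - 273 = -747$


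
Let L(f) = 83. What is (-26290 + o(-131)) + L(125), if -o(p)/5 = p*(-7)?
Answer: -30792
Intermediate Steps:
o(p) = 35*p (o(p) = -5*p*(-7) = -(-35)*p = 35*p)
(-26290 + o(-131)) + L(125) = (-26290 + 35*(-131)) + 83 = (-26290 - 4585) + 83 = -30875 + 83 = -30792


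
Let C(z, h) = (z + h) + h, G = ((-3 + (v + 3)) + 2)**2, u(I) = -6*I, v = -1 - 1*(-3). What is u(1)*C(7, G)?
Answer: -234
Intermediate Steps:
v = 2 (v = -1 + 3 = 2)
G = 16 (G = ((-3 + (2 + 3)) + 2)**2 = ((-3 + 5) + 2)**2 = (2 + 2)**2 = 4**2 = 16)
C(z, h) = z + 2*h (C(z, h) = (h + z) + h = z + 2*h)
u(1)*C(7, G) = (-6*1)*(7 + 2*16) = -6*(7 + 32) = -6*39 = -234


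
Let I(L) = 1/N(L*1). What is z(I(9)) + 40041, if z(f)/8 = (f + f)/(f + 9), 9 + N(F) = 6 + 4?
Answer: 200213/5 ≈ 40043.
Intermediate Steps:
N(F) = 1 (N(F) = -9 + (6 + 4) = -9 + 10 = 1)
I(L) = 1 (I(L) = 1/1 = 1)
z(f) = 16*f/(9 + f) (z(f) = 8*((f + f)/(f + 9)) = 8*((2*f)/(9 + f)) = 8*(2*f/(9 + f)) = 16*f/(9 + f))
z(I(9)) + 40041 = 16*1/(9 + 1) + 40041 = 16*1/10 + 40041 = 16*1*(⅒) + 40041 = 8/5 + 40041 = 200213/5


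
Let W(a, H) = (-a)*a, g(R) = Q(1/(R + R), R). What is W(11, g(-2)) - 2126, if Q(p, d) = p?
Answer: -2247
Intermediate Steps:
g(R) = 1/(2*R) (g(R) = 1/(R + R) = 1/(2*R))
W(a, H) = -a**2
W(11, g(-2)) - 2126 = -1*11**2 - 2126 = -1*121 - 2126 = -121 - 2126 = -2247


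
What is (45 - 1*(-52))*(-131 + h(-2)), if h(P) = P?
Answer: -12901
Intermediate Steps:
(45 - 1*(-52))*(-131 + h(-2)) = (45 - 1*(-52))*(-131 - 2) = (45 + 52)*(-133) = 97*(-133) = -12901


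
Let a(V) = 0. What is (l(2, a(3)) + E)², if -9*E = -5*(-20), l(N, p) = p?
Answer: 10000/81 ≈ 123.46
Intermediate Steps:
E = -100/9 (E = -(-5)*(-20)/9 = -⅑*100 = -100/9 ≈ -11.111)
(l(2, a(3)) + E)² = (0 - 100/9)² = (-100/9)² = 10000/81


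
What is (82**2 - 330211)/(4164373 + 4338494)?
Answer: -11981/314921 ≈ -0.038044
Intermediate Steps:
(82**2 - 330211)/(4164373 + 4338494) = (6724 - 330211)/8502867 = -323487*1/8502867 = -11981/314921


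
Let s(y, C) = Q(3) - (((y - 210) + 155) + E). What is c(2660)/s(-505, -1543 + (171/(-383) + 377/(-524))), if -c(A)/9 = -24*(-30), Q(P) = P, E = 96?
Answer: -6480/467 ≈ -13.876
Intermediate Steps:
c(A) = -6480 (c(A) = -(-216)*(-30) = -9*720 = -6480)
s(y, C) = -38 - y (s(y, C) = 3 - (((y - 210) + 155) + 96) = 3 - (((-210 + y) + 155) + 96) = 3 - ((-55 + y) + 96) = 3 - (41 + y) = 3 + (-41 - y) = -38 - y)
c(2660)/s(-505, -1543 + (171/(-383) + 377/(-524))) = -6480/(-38 - 1*(-505)) = -6480/(-38 + 505) = -6480/467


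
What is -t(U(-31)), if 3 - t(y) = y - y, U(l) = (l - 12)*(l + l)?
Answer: -3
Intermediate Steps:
U(l) = 2*l*(-12 + l) (U(l) = (-12 + l)*(2*l) = 2*l*(-12 + l))
t(y) = 3 (t(y) = 3 - (y - y) = 3 - 1*0 = 3 + 0 = 3)
-t(U(-31)) = -1*3 = -3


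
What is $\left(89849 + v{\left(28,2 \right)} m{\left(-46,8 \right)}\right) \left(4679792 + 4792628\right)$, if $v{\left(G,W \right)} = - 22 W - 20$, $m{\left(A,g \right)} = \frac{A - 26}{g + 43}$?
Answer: $\frac{14483036534980}{17} \approx 8.5194 \cdot 10^{11}$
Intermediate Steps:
$m{\left(A,g \right)} = \frac{-26 + A}{43 + g}$
$v{\left(G,W \right)} = -20 - 22 W$
$\left(89849 + v{\left(28,2 \right)} m{\left(-46,8 \right)}\right) \left(4679792 + 4792628\right) = \left(89849 + \left(-20 - 44\right) \frac{-26 - 46}{43 + 8}\right) \left(4679792 + 4792628\right) = \left(89849 + \left(-20 - 44\right) \frac{1}{51} \left(-72\right)\right) 9472420 = \left(89849 - 64 \cdot \frac{1}{51} \left(-72\right)\right) 9472420 = \left(89849 - - \frac{1536}{17}\right) 9472420 = \left(89849 + \frac{1536}{17}\right) 9472420 = \frac{1528969}{17} \cdot 9472420 = \frac{14483036534980}{17}$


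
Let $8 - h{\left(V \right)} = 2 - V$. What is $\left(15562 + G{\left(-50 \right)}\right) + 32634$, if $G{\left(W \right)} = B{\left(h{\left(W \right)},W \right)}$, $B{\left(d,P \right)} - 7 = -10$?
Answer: $48193$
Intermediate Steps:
$h{\left(V \right)} = 6 + V$ ($h{\left(V \right)} = 8 - \left(2 - V\right) = 8 + \left(-2 + V\right) = 6 + V$)
$B{\left(d,P \right)} = -3$ ($B{\left(d,P \right)} = 7 - 10 = -3$)
$G{\left(W \right)} = -3$
$\left(15562 + G{\left(-50 \right)}\right) + 32634 = \left(15562 - 3\right) + 32634 = 15559 + 32634 = 48193$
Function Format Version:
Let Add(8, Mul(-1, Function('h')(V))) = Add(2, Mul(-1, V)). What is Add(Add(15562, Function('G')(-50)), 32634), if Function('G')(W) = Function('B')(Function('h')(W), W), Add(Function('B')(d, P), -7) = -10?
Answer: 48193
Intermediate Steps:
Function('h')(V) = Add(6, V) (Function('h')(V) = Add(8, Mul(-1, Add(2, Mul(-1, V)))) = Add(8, Add(-2, V)) = Add(6, V))
Function('B')(d, P) = -3 (Function('B')(d, P) = Add(7, -10) = -3)
Function('G')(W) = -3
Add(Add(15562, Function('G')(-50)), 32634) = Add(Add(15562, -3), 32634) = Add(15559, 32634) = 48193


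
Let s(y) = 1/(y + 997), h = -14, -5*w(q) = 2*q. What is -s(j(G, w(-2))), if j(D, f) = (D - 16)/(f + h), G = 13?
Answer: -22/21939 ≈ -0.0010028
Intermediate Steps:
w(q) = -2*q/5
j(D, f) = (-16 + D)/(-14 + f) (j(D, f) = (D - 16)/(f - 14) = (-16 + D)/(-14 + f))
s(y) = 1/(997 + y)
-s(j(G, w(-2))) = -1/(997 + (-16 + 13)/(-14 - ⅖*(-2))) = -1/(997 - 3/(-14 + ⅘)) = -1/(997 - 3/(-66/5)) = -1/(997 - 5/66*(-3)) = -1/(997 + 5/22) = -1/21939/22 = -1*22/21939 = -22/21939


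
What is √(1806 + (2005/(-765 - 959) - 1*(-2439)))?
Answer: 5*√126134305/862 ≈ 65.145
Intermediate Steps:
√(1806 + (2005/(-765 - 959) - 1*(-2439))) = √(1806 + (2005/(-1724) + 2439)) = √(1806 + (2005*(-1/1724) + 2439)) = √(1806 + (-2005/1724 + 2439)) = √(1806 + 4202831/1724) = √(7316375/1724) = 5*√126134305/862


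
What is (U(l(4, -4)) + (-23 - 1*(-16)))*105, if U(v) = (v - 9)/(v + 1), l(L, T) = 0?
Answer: -1680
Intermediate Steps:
U(v) = (-9 + v)/(1 + v)
(U(l(4, -4)) + (-23 - 1*(-16)))*105 = ((-9 + 0)/(1 + 0) + (-23 - 1*(-16)))*105 = (-9/1 + (-23 + 16))*105 = (1*(-9) - 7)*105 = (-9 - 7)*105 = -16*105 = -1680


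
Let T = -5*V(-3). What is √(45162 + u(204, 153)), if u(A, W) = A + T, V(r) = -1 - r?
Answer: 2*√11339 ≈ 212.97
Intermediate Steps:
T = -10 (T = -5*(-1 - 1*(-3)) = -5*(-1 + 3) = -5*2 = -10)
u(A, W) = -10 + A (u(A, W) = A - 10 = -10 + A)
√(45162 + u(204, 153)) = √(45162 + (-10 + 204)) = √(45162 + 194) = √45356 = 2*√11339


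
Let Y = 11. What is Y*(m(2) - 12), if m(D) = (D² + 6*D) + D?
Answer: 66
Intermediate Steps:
m(D) = D² + 7*D
Y*(m(2) - 12) = 11*(2*(7 + 2) - 12) = 11*(2*9 - 12) = 11*(18 - 12) = 11*6 = 66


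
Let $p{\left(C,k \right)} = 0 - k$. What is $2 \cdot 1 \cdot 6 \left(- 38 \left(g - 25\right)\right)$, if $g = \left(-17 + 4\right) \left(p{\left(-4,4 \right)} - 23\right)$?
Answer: $-148656$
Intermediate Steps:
$p{\left(C,k \right)} = - k$
$g = 351$ ($g = \left(-17 + 4\right) \left(\left(-1\right) 4 - 23\right) = - 13 \left(-4 - 23\right) = \left(-13\right) \left(-27\right) = 351$)
$2 \cdot 1 \cdot 6 \left(- 38 \left(g - 25\right)\right) = 2 \cdot 1 \cdot 6 \left(- 38 \left(351 - 25\right)\right) = 2 \cdot 6 \left(\left(-38\right) 326\right) = 12 \left(-12388\right) = -148656$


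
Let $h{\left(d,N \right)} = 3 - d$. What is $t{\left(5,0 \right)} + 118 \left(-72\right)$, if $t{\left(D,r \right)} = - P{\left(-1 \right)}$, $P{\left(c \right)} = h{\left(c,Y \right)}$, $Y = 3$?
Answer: $-8500$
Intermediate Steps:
$P{\left(c \right)} = 3 - c$
$t{\left(D,r \right)} = -4$ ($t{\left(D,r \right)} = - (3 - -1) = - (3 + 1) = \left(-1\right) 4 = -4$)
$t{\left(5,0 \right)} + 118 \left(-72\right) = -4 + 118 \left(-72\right) = -4 - 8496 = -8500$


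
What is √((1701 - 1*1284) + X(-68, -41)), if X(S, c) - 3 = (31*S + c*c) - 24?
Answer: I*√31 ≈ 5.5678*I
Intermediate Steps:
X(S, c) = -21 + c² + 31*S (X(S, c) = 3 + ((31*S + c*c) - 24) = 3 + ((31*S + c²) - 24) = 3 + ((c² + 31*S) - 24) = 3 + (-24 + c² + 31*S) = -21 + c² + 31*S)
√((1701 - 1*1284) + X(-68, -41)) = √((1701 - 1*1284) + (-21 + (-41)² + 31*(-68))) = √((1701 - 1284) + (-21 + 1681 - 2108)) = √(417 - 448) = √(-31) = I*√31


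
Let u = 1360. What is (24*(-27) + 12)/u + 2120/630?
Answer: 62063/21420 ≈ 2.8974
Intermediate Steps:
(24*(-27) + 12)/u + 2120/630 = (24*(-27) + 12)/1360 + 2120/630 = (-648 + 12)*(1/1360) + 2120*(1/630) = -636*1/1360 + 212/63 = -159/340 + 212/63 = 62063/21420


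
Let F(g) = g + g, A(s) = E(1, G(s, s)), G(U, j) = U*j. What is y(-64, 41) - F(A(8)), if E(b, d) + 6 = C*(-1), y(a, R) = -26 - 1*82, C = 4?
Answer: -88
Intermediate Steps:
y(a, R) = -108 (y(a, R) = -26 - 82 = -108)
E(b, d) = -10 (E(b, d) = -6 + 4*(-1) = -6 - 4 = -10)
A(s) = -10
F(g) = 2*g
y(-64, 41) - F(A(8)) = -108 - 2*(-10) = -108 - 1*(-20) = -108 + 20 = -88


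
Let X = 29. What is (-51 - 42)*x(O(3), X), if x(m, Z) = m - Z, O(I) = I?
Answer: 2418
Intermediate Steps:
(-51 - 42)*x(O(3), X) = (-51 - 42)*(3 - 1*29) = -93*(3 - 29) = -93*(-26) = 2418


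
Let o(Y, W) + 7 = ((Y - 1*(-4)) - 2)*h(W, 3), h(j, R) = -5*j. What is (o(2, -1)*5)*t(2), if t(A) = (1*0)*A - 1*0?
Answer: 0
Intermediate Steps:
o(Y, W) = -7 - 5*W*(2 + Y) (o(Y, W) = -7 + ((Y - 1*(-4)) - 2)*(-5*W) = -7 + ((Y + 4) - 2)*(-5*W) = -7 + ((4 + Y) - 2)*(-5*W) = -7 + (2 + Y)*(-5*W) = -7 - 5*W*(2 + Y))
t(A) = 0 (t(A) = 0*A + 0 = 0 + 0 = 0)
(o(2, -1)*5)*t(2) = ((-7 - 10*(-1) - 5*(-1)*2)*5)*0 = ((-7 + 10 + 10)*5)*0 = (13*5)*0 = 65*0 = 0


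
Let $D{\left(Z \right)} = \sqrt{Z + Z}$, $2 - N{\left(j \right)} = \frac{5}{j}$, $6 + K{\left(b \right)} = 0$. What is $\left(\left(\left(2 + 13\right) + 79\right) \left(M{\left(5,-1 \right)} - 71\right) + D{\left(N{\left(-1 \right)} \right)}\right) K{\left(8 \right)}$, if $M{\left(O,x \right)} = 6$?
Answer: $36660 - 6 \sqrt{14} \approx 36638.0$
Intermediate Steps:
$K{\left(b \right)} = -6$ ($K{\left(b \right)} = -6 + 0 = -6$)
$N{\left(j \right)} = 2 - \frac{5}{j}$
$D{\left(Z \right)} = \sqrt{2} \sqrt{Z}$ ($D{\left(Z \right)} = \sqrt{2 Z} = \sqrt{2} \sqrt{Z}$)
$\left(\left(\left(2 + 13\right) + 79\right) \left(M{\left(5,-1 \right)} - 71\right) + D{\left(N{\left(-1 \right)} \right)}\right) K{\left(8 \right)} = \left(\left(\left(2 + 13\right) + 79\right) \left(6 - 71\right) + \sqrt{2} \sqrt{2 - \frac{5}{-1}}\right) \left(-6\right) = \left(\left(15 + 79\right) \left(-65\right) + \sqrt{2} \sqrt{2 - -5}\right) \left(-6\right) = \left(94 \left(-65\right) + \sqrt{2} \sqrt{2 + 5}\right) \left(-6\right) = \left(-6110 + \sqrt{2} \sqrt{7}\right) \left(-6\right) = \left(-6110 + \sqrt{14}\right) \left(-6\right) = 36660 - 6 \sqrt{14}$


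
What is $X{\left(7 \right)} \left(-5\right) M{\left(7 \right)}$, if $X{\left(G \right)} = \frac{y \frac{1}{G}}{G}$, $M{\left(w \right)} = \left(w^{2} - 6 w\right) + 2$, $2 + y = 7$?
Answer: $- \frac{225}{49} \approx -4.5918$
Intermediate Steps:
$y = 5$ ($y = -2 + 7 = 5$)
$M{\left(w \right)} = 2 + w^{2} - 6 w$
$X{\left(G \right)} = \frac{5}{G^{2}}$ ($X{\left(G \right)} = \frac{5 \frac{1}{G}}{G} = \frac{5}{G^{2}}$)
$X{\left(7 \right)} \left(-5\right) M{\left(7 \right)} = \frac{5}{49} \left(-5\right) \left(2 + 7^{2} - 42\right) = 5 \cdot \frac{1}{49} \left(-5\right) \left(2 + 49 - 42\right) = \frac{5}{49} \left(-5\right) 9 = \left(- \frac{25}{49}\right) 9 = - \frac{225}{49}$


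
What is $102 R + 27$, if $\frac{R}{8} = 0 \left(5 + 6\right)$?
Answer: $27$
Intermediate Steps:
$R = 0$ ($R = 8 \cdot 0 \left(5 + 6\right) = 8 \cdot 0 \cdot 11 = 8 \cdot 0 = 0$)
$102 R + 27 = 102 \cdot 0 + 27 = 0 + 27 = 27$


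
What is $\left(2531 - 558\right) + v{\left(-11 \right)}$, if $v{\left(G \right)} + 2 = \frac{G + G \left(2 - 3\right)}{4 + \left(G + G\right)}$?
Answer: $1971$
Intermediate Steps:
$v{\left(G \right)} = -2$ ($v{\left(G \right)} = -2 + \frac{G + G \left(2 - 3\right)}{4 + \left(G + G\right)} = -2 + \frac{G + G \left(-1\right)}{4 + 2 G} = -2 + \frac{G - G}{4 + 2 G} = -2 + \frac{0}{4 + 2 G} = -2 + 0 = -2$)
$\left(2531 - 558\right) + v{\left(-11 \right)} = \left(2531 - 558\right) - 2 = 1973 - 2 = 1971$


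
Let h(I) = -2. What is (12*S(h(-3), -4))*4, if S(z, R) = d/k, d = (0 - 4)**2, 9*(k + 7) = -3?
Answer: -1152/11 ≈ -104.73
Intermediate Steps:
k = -22/3 (k = -7 + (1/9)*(-3) = -7 - 1/3 = -22/3 ≈ -7.3333)
d = 16 (d = (-4)**2 = 16)
S(z, R) = -24/11 (S(z, R) = 16/(-22/3) = 16*(-3/22) = -24/11)
(12*S(h(-3), -4))*4 = (12*(-24/11))*4 = -288/11*4 = -1152/11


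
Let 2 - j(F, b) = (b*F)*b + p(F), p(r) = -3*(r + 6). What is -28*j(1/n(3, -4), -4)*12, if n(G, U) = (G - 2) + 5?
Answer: -5992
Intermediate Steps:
n(G, U) = 3 + G (n(G, U) = (-2 + G) + 5 = 3 + G)
p(r) = -18 - 3*r (p(r) = -3*(6 + r) = -18 - 3*r)
j(F, b) = 20 + 3*F - F*b² (j(F, b) = 2 - ((b*F)*b + (-18 - 3*F)) = 2 - ((F*b)*b + (-18 - 3*F)) = 2 - (F*b² + (-18 - 3*F)) = 2 - (-18 - 3*F + F*b²) = 2 + (18 + 3*F - F*b²) = 20 + 3*F - F*b²)
-28*j(1/n(3, -4), -4)*12 = -28*(20 + 3/(3 + 3) - 1*(-4)²/(3 + 3))*12 = -28*(20 + 3/6 - 1*16/6)*12 = -28*(20 + 3*(⅙) - 1*⅙*16)*12 = -28*(20 + ½ - 8/3)*12 = -28*107/6*12 = -1498/3*12 = -5992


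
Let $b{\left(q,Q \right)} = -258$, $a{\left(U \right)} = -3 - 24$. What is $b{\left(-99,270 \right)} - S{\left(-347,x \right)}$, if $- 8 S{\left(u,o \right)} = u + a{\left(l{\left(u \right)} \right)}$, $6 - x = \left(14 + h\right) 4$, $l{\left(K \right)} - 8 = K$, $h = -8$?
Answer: $- \frac{1219}{4} \approx -304.75$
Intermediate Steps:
$l{\left(K \right)} = 8 + K$
$a{\left(U \right)} = -27$ ($a{\left(U \right)} = -3 - 24 = -27$)
$x = -18$ ($x = 6 - \left(14 - 8\right) 4 = 6 - 6 \cdot 4 = 6 - 24 = -18$)
$S{\left(u,o \right)} = \frac{27}{8} - \frac{u}{8}$ ($S{\left(u,o \right)} = - \frac{u - 27}{8} = - \frac{-27 + u}{8} = \frac{27}{8} - \frac{u}{8}$)
$b{\left(-99,270 \right)} - S{\left(-347,x \right)} = -258 - \left(\frac{27}{8} - - \frac{347}{8}\right) = -258 - \left(\frac{27}{8} + \frac{347}{8}\right) = -258 - \frac{187}{4} = - \frac{1219}{4}$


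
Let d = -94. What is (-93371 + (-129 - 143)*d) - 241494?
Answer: -309297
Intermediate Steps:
(-93371 + (-129 - 143)*d) - 241494 = (-93371 + (-129 - 143)*(-94)) - 241494 = (-93371 - 272*(-94)) - 241494 = (-93371 + 25568) - 241494 = -67803 - 241494 = -309297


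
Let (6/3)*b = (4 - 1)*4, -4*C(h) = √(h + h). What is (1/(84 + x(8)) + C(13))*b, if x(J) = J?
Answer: 3/46 - 3*√26/2 ≈ -7.5833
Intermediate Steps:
C(h) = -√2*√h/4 (C(h) = -√(h + h)/4 = -√2*√h/4)
b = 6 (b = ((4 - 1)*4)/2 = (3*4)/2 = (½)*12 = 6)
(1/(84 + x(8)) + C(13))*b = (1/(84 + 8) - √2*√13/4)*6 = (1/92 - √26/4)*6 = 3/46 - 3*√26/2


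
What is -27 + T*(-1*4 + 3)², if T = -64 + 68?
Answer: -23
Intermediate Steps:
T = 4
-27 + T*(-1*4 + 3)² = -27 + 4*(-1*4 + 3)² = -27 + 4*(-4 + 3)² = -27 + 4*(-1)² = -27 + 4*1 = -27 + 4 = -23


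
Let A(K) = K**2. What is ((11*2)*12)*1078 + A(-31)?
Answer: 285553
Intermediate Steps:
((11*2)*12)*1078 + A(-31) = ((11*2)*12)*1078 + (-31)**2 = (22*12)*1078 + 961 = 264*1078 + 961 = 284592 + 961 = 285553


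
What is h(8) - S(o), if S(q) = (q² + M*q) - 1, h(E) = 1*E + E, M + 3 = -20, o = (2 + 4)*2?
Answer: 149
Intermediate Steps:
o = 12 (o = 6*2 = 12)
M = -23 (M = -3 - 20 = -23)
h(E) = 2*E (h(E) = E + E = 2*E)
S(q) = -1 + q² - 23*q (S(q) = (q² - 23*q) - 1 = -1 + q² - 23*q)
h(8) - S(o) = 2*8 - (-1 + 12² - 23*12) = 16 - (-1 + 144 - 276) = 16 - 1*(-133) = 16 + 133 = 149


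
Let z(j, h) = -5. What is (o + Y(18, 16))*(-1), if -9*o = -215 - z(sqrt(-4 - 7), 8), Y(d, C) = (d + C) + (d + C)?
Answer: -274/3 ≈ -91.333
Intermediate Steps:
Y(d, C) = 2*C + 2*d (Y(d, C) = (C + d) + (C + d) = 2*C + 2*d)
o = 70/3 (o = -(-215 - 1*(-5))/9 = -(-215 + 5)/9 = -1/9*(-210) = 70/3 ≈ 23.333)
(o + Y(18, 16))*(-1) = (70/3 + (2*16 + 2*18))*(-1) = (70/3 + (32 + 36))*(-1) = (70/3 + 68)*(-1) = (274/3)*(-1) = -274/3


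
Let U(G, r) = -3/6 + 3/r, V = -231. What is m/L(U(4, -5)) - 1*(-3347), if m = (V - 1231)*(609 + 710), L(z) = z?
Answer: 19320597/11 ≈ 1.7564e+6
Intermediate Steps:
U(G, r) = -½ + 3/r (U(G, r) = -3*⅙ + 3/r = -½ + 3/r)
m = -1928378 (m = (-231 - 1231)*(609 + 710) = -1462*1319 = -1928378)
m/L(U(4, -5)) - 1*(-3347) = -1928378*(-10/(6 - 1*(-5))) - 1*(-3347) = -1928378*(-10/(6 + 5)) + 3347 = -1928378/((½)*(-⅕)*11) + 3347 = -1928378/(-11/10) + 3347 = -1928378*(-10/11) + 3347 = 19283780/11 + 3347 = 19320597/11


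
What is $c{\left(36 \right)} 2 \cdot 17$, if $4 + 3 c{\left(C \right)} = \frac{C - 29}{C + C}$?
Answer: $- \frac{4777}{108} \approx -44.232$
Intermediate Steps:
$c{\left(C \right)} = - \frac{4}{3} + \frac{-29 + C}{6 C}$ ($c{\left(C \right)} = - \frac{4}{3} + \frac{\left(C - 29\right) \frac{1}{C + C}}{3} = - \frac{4}{3} + \frac{\left(-29 + C\right) \frac{1}{2 C}}{3} = - \frac{4}{3} + \frac{\frac{1}{2} \frac{1}{C} \left(-29 + C\right)}{3} = - \frac{4}{3} + \frac{-29 + C}{6 C}$)
$c{\left(36 \right)} 2 \cdot 17 = \frac{-29 - 252}{6 \cdot 36} \cdot 2 \cdot 17 = \frac{1}{6} \cdot \frac{1}{36} \left(-29 - 252\right) 34 = \frac{1}{6} \cdot \frac{1}{36} \left(-281\right) 34 = \left(- \frac{281}{216}\right) 34 = - \frac{4777}{108}$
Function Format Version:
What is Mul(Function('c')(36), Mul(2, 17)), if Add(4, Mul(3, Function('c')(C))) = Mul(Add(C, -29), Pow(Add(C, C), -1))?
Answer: Rational(-4777, 108) ≈ -44.232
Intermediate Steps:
Function('c')(C) = Add(Rational(-4, 3), Mul(Rational(1, 6), Pow(C, -1), Add(-29, C))) (Function('c')(C) = Add(Rational(-4, 3), Mul(Rational(1, 3), Mul(Add(C, -29), Pow(Add(C, C), -1)))) = Add(Rational(-4, 3), Mul(Rational(1, 3), Mul(Add(-29, C), Pow(Mul(2, C), -1)))) = Add(Rational(-4, 3), Mul(Rational(1, 3), Mul(Add(-29, C), Mul(Rational(1, 2), Pow(C, -1))))) = Add(Rational(-4, 3), Mul(Rational(1, 3), Mul(Rational(1, 2), Pow(C, -1), Add(-29, C)))) = Add(Rational(-4, 3), Mul(Rational(1, 6), Pow(C, -1), Add(-29, C))))
Mul(Function('c')(36), Mul(2, 17)) = Mul(Mul(Rational(1, 6), Pow(36, -1), Add(-29, Mul(-7, 36))), Mul(2, 17)) = Mul(Mul(Rational(1, 6), Rational(1, 36), Add(-29, -252)), 34) = Mul(Mul(Rational(1, 6), Rational(1, 36), -281), 34) = Mul(Rational(-281, 216), 34) = Rational(-4777, 108)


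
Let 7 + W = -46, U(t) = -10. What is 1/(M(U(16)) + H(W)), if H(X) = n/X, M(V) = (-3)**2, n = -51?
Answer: 53/528 ≈ 0.10038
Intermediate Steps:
M(V) = 9
W = -53 (W = -7 - 46 = -53)
H(X) = -51/X
1/(M(U(16)) + H(W)) = 1/(9 - 51/(-53)) = 1/(9 - 51*(-1/53)) = 1/(9 + 51/53) = 1/(528/53) = 53/528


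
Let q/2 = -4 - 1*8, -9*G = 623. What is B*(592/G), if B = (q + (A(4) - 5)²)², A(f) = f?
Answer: -2818512/623 ≈ -4524.1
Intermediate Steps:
G = -623/9 (G = -⅑*623 = -623/9 ≈ -69.222)
q = -24 (q = 2*(-4 - 1*8) = 2*(-4 - 8) = 2*(-12) = -24)
B = 529 (B = (-24 + (4 - 5)²)² = (-24 + (-1)²)² = (-24 + 1)² = (-23)² = 529)
B*(592/G) = 529*(592/(-623/9)) = 529*(592*(-9/623)) = 529*(-5328/623) = -2818512/623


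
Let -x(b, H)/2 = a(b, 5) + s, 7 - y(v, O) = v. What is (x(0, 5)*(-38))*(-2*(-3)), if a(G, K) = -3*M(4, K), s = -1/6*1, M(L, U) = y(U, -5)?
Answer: -2812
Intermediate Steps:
y(v, O) = 7 - v
M(L, U) = 7 - U
s = -⅙ (s = -1*⅙*1 = -⅙*1 = -⅙ ≈ -0.16667)
a(G, K) = -21 + 3*K (a(G, K) = -3*(7 - K) = -21 + 3*K)
x(b, H) = 37/3 (x(b, H) = -2*((-21 + 3*5) - ⅙) = -2*((-21 + 15) - ⅙) = -2*(-6 - ⅙) = -2*(-37/6) = 37/3)
(x(0, 5)*(-38))*(-2*(-3)) = ((37/3)*(-38))*(-2*(-3)) = -1406/3*6 = -2812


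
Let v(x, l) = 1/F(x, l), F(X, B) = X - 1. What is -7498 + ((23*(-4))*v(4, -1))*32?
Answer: -25438/3 ≈ -8479.3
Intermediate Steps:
F(X, B) = -1 + X
v(x, l) = 1/(-1 + x)
-7498 + ((23*(-4))*v(4, -1))*32 = -7498 + ((23*(-4))/(-1 + 4))*32 = -7498 - 92/3*32 = -7498 - 2944/3 = -25438/3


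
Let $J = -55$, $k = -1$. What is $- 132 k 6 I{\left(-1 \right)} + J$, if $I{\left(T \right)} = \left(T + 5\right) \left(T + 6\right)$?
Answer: $15785$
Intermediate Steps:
$I{\left(T \right)} = \left(5 + T\right) \left(6 + T\right)$
$- 132 k 6 I{\left(-1 \right)} + J = - 132 \left(-1\right) 6 \left(30 + \left(-1\right)^{2} + 11 \left(-1\right)\right) - 55 = - 132 \left(- 6 \left(30 + 1 - 11\right)\right) - 55 = - 132 \left(\left(-6\right) 20\right) - 55 = \left(-132\right) \left(-120\right) - 55 = 15840 - 55 = 15785$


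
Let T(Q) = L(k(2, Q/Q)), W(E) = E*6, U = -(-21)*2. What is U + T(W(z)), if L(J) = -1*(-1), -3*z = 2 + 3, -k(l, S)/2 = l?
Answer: 43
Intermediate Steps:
k(l, S) = -2*l
z = -5/3 (z = -(2 + 3)/3 = -1/3*5 = -5/3 ≈ -1.6667)
U = 42 (U = -1*(-42) = 42)
L(J) = 1
W(E) = 6*E
T(Q) = 1
U + T(W(z)) = 42 + 1 = 43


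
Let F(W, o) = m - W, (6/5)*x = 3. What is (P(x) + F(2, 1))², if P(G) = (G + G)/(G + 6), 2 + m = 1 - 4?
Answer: 11881/289 ≈ 41.111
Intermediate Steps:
m = -5 (m = -2 + (1 - 4) = -2 - 3 = -5)
x = 5/2 (x = (⅚)*3 = 5/2 ≈ 2.5000)
F(W, o) = -5 - W
P(G) = 2*G/(6 + G) (P(G) = (2*G)/(6 + G) = 2*G/(6 + G))
(P(x) + F(2, 1))² = (2*(5/2)/(6 + 5/2) + (-5 - 1*2))² = (2*(5/2)/(17/2) + (-5 - 2))² = (2*(5/2)*(2/17) - 7)² = (10/17 - 7)² = (-109/17)² = 11881/289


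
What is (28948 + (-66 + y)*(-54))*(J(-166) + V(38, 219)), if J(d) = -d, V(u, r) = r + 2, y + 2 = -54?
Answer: 13752432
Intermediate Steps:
y = -56 (y = -2 - 54 = -56)
V(u, r) = 2 + r
(28948 + (-66 + y)*(-54))*(J(-166) + V(38, 219)) = (28948 + (-66 - 56)*(-54))*(-1*(-166) + (2 + 219)) = (28948 - 122*(-54))*(166 + 221) = (28948 + 6588)*387 = 35536*387 = 13752432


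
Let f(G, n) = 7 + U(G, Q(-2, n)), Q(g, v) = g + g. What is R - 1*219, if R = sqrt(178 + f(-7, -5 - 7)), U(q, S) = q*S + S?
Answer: -219 + sqrt(209) ≈ -204.54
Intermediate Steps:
Q(g, v) = 2*g
U(q, S) = S + S*q (U(q, S) = S*q + S = S + S*q)
f(G, n) = 3 - 4*G (f(G, n) = 7 + (2*(-2))*(1 + G) = 7 - 4*(1 + G) = 7 + (-4 - 4*G) = 3 - 4*G)
R = sqrt(209) (R = sqrt(178 + (3 - 4*(-7))) = sqrt(178 + (3 + 28)) = sqrt(178 + 31) = sqrt(209) ≈ 14.457)
R - 1*219 = sqrt(209) - 1*219 = sqrt(209) - 219 = -219 + sqrt(209)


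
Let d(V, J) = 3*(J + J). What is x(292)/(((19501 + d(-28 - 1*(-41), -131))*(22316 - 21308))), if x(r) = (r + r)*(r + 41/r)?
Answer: 5687/628824 ≈ 0.0090439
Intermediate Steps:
d(V, J) = 6*J (d(V, J) = 3*(2*J) = 6*J)
x(r) = 2*r*(r + 41/r) (x(r) = (2*r)*(r + 41/r) = 2*r*(r + 41/r))
x(292)/(((19501 + d(-28 - 1*(-41), -131))*(22316 - 21308))) = (82 + 2*292²)/(((19501 + 6*(-131))*(22316 - 21308))) = (82 + 2*85264)/(((19501 - 786)*1008)) = (82 + 170528)/((18715*1008)) = 170610/18864720 = 170610*(1/18864720) = 5687/628824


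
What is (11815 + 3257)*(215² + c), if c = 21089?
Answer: 1014556608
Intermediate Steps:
(11815 + 3257)*(215² + c) = (11815 + 3257)*(215² + 21089) = 15072*(46225 + 21089) = 15072*67314 = 1014556608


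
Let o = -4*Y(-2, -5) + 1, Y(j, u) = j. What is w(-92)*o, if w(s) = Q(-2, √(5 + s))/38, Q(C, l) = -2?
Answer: -9/19 ≈ -0.47368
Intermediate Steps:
w(s) = -1/19 (w(s) = -2/38 = -2*1/38 = -1/19)
o = 9 (o = -4*(-2) + 1 = 8 + 1 = 9)
w(-92)*o = -1/19*9 = -9/19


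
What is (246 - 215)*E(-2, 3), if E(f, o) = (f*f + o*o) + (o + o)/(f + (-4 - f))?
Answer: 713/2 ≈ 356.50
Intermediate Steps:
E(f, o) = f² + o² - o/2 (E(f, o) = (f² + o²) + (2*o)/(-4) = (f² + o²) + (2*o)*(-¼) = (f² + o²) - o/2 = f² + o² - o/2)
(246 - 215)*E(-2, 3) = (246 - 215)*((-2)² + 3² - ½*3) = 31*(4 + 9 - 3/2) = 31*(23/2) = 713/2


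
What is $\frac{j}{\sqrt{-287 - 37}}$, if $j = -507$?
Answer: $\frac{169 i}{6} \approx 28.167 i$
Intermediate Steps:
$\frac{j}{\sqrt{-287 - 37}} = - \frac{507}{\sqrt{-287 - 37}} = - \frac{507}{\sqrt{-324}} = - \frac{507}{18 i} = - 507 \left(- \frac{i}{18}\right) = \frac{169 i}{6}$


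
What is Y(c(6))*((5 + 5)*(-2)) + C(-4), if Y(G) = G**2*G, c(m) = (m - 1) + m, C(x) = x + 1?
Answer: -26623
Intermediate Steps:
C(x) = 1 + x
c(m) = -1 + 2*m (c(m) = (-1 + m) + m = -1 + 2*m)
Y(G) = G**3
Y(c(6))*((5 + 5)*(-2)) + C(-4) = (-1 + 2*6)**3*((5 + 5)*(-2)) + (1 - 4) = (-1 + 12)**3*(10*(-2)) - 3 = 11**3*(-20) - 3 = 1331*(-20) - 3 = -26620 - 3 = -26623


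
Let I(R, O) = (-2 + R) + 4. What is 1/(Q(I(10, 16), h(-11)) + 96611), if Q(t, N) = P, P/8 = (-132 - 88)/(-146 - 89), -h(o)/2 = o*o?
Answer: 47/4541069 ≈ 1.0350e-5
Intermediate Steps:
h(o) = -2*o² (h(o) = -2*o*o = -2*o²)
P = 352/47 (P = 8*((-132 - 88)/(-146 - 89)) = 8*(-220/(-235)) = 8*(-220*(-1/235)) = 8*(44/47) = 352/47 ≈ 7.4894)
I(R, O) = 2 + R
Q(t, N) = 352/47
1/(Q(I(10, 16), h(-11)) + 96611) = 1/(352/47 + 96611) = 1/(4541069/47) = 47/4541069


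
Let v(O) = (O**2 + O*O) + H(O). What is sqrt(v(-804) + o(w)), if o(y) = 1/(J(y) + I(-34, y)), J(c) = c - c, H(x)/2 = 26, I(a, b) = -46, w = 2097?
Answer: sqrt(2735742498)/46 ≈ 1137.1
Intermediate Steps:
H(x) = 52 (H(x) = 2*26 = 52)
J(c) = 0
o(y) = -1/46 (o(y) = 1/(0 - 46) = 1/(-46) = -1/46)
v(O) = 52 + 2*O**2 (v(O) = (O**2 + O*O) + 52 = (O**2 + O**2) + 52 = 2*O**2 + 52 = 52 + 2*O**2)
sqrt(v(-804) + o(w)) = sqrt((52 + 2*(-804)**2) - 1/46) = sqrt((52 + 2*646416) - 1/46) = sqrt((52 + 1292832) - 1/46) = sqrt(1292884 - 1/46) = sqrt(59472663/46) = sqrt(2735742498)/46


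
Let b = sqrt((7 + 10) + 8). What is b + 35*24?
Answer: 845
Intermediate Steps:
b = 5 (b = sqrt(17 + 8) = sqrt(25) = 5)
b + 35*24 = 5 + 35*24 = 5 + 840 = 845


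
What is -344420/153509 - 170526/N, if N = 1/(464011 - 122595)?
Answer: -8937340772343764/153509 ≈ -5.8220e+10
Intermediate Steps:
N = 1/341416 ≈ 2.9290e-6
-344420/153509 - 170526/N = -344420/153509 - 170526/1/341416 = -344420*1/153509 - 170526*341416 = -344420/153509 - 58220304816 = -8937340772343764/153509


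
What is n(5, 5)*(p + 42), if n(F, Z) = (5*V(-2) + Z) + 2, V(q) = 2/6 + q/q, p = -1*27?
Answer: 205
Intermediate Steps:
p = -27
V(q) = 4/3 (V(q) = 2*(⅙) + 1 = ⅓ + 1 = 4/3)
n(F, Z) = 26/3 + Z (n(F, Z) = (5*(4/3) + Z) + 2 = (20/3 + Z) + 2 = 26/3 + Z)
n(5, 5)*(p + 42) = (26/3 + 5)*(-27 + 42) = (41/3)*15 = 205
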